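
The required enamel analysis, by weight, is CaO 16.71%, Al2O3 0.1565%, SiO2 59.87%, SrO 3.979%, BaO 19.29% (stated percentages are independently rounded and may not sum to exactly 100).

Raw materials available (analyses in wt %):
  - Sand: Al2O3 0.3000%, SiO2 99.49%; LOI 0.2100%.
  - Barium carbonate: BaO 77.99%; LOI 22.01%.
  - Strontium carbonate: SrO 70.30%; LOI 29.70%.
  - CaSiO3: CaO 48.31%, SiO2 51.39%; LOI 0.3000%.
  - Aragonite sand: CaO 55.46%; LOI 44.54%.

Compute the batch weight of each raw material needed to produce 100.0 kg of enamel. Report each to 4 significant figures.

Batch per 100.0 kg enamel:
  Sand: 52.17 kg
  Barium carbonate: 24.73 kg
  Strontium carbonate: 5.660 kg
  CaSiO3: 15.51 kg
  Aragonite sand: 16.62 kg
Total batch = 114.7 kg; LOI loss = 14.68 kg; yield = 87.20%

Every computation keeps full precision from first step to last; in-progress results appear rounded to four significant digits alongside each step. A single rounding finalizes every reported value. The derived quantities are rebuilt at full precision (the totals, LOI, glass mass, five oxide percentages, yield) using the weight values per 100.0 kg of glass exactly as printed in question or answer.
Oxide mass targets, per 100.0 kg enamel:
  CaO: 16.71% × 100.0 = 16.71 kg
  Al2O3: 0.1565% × 100.0 = 0.1565 kg
  SiO2: 59.87% × 100.0 = 59.87 kg
  SrO: 3.979% × 100.0 = 3.979 kg
  BaO: 19.29% × 100.0 = 19.29 kg
Checking each oxide sum given the weights on record, relative to the basis at hand (every target is met by its sum within answer rounding):
  CaO: 15.51·0.4831 + 16.62·0.5546 = 16.71 kg (target 16.71 kg)
  Al2O3: 52.17·0.003000 = 0.1565 kg (target 0.1565 kg)
  SiO2: 52.17·0.9949 + 15.51·0.5139 = 59.87 kg (target 59.87 kg)
  SrO: 5.660·0.7030 = 3.979 kg (target 3.979 kg)
  BaO: 24.73·0.7799 = 19.29 kg (target 19.29 kg)
Glass-mass bookkeeping: the batch minus its LOI: 100.0 kg (oxide target masses add up to 100.0 kg; the stated basis being 100.0 kg — rounding explains the deltas).
Adding the batch up: Σ batch = 114.7 kg; Σ batch·LOI gives LOI loss = 14.68 kg; as yield: glass ÷ batch → 87.20%.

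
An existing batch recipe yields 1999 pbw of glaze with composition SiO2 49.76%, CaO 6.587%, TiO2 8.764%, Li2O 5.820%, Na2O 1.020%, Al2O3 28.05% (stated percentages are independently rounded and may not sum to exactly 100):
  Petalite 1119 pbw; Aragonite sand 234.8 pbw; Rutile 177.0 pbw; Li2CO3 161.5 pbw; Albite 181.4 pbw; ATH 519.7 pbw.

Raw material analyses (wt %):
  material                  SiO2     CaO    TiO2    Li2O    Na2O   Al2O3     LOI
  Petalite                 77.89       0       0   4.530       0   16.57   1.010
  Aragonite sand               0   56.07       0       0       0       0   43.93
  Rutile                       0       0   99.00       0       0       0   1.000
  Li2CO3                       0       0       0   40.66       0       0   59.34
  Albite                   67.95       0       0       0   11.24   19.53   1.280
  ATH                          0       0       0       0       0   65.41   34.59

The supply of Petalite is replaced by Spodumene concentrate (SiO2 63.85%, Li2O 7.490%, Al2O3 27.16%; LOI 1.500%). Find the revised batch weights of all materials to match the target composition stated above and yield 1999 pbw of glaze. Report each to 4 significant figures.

The whole derivation maintains full precision from start to finish; intermediates are rounded off to 4 significant figures when quoted — a single rounding finalizes each reported result — all derived quantities, including the six compositions, totals, LOI, glass mass, the yield, are rebuilt using the weight values per 1999 pbw of glass in full precision as given in problem or answer.
Oxide mass targets, per 1999 pbw glaze:
  SiO2: 49.76% × 1999 = 994.7 pbw
  CaO: 6.587% × 1999 = 131.7 pbw
  TiO2: 8.764% × 1999 = 175.2 pbw
  Li2O: 5.820% × 1999 = 116.3 pbw
  Na2O: 1.020% × 1999 = 20.39 pbw
  Al2O3: 28.05% × 1999 = 560.7 pbw
Sums-versus-targets review per the reported batch figures, for the quoted basis mass (sum by sum, the targets are met within answer rounding):
  SiO2: 1365·0.6385 + 181.4·0.6795 = 994.8 pbw (target 994.7 pbw)
  CaO: 234.8·0.5607 = 131.7 pbw (target 131.7 pbw)
  TiO2: 177.0·0.9900 = 175.2 pbw (target 175.2 pbw)
  Li2O: 1365·0.07490 + 34.72·0.4066 = 116.4 pbw (target 116.3 pbw)
  Na2O: 181.4·0.1124 = 20.39 pbw (target 20.39 pbw)
  Al2O3: 1365·0.2716 + 181.4·0.1953 + 236.4·0.6541 = 560.8 pbw (target 560.7 pbw)
Glass-mass sanity pass: batch Σ − ignition loss = 1999 pbw (summing oxide targets gives 1999 pbw; against the stated basis, 1999 pbw — rounding explains the deltas).
Summing the batch: Σ batch = 2229 pbw; Σ batch·LOI gives LOI loss = 230.1 pbw; the yield ratio, glass ÷ batch: 89.68%.

Revised batch per 1999 pbw glaze:
  Spodumene concentrate: 1365 pbw
  Aragonite sand: 234.8 pbw
  Rutile: 177.0 pbw
  Li2CO3: 34.72 pbw
  Albite: 181.4 pbw
  ATH: 236.4 pbw
Total batch = 2229 pbw; LOI loss = 230.1 pbw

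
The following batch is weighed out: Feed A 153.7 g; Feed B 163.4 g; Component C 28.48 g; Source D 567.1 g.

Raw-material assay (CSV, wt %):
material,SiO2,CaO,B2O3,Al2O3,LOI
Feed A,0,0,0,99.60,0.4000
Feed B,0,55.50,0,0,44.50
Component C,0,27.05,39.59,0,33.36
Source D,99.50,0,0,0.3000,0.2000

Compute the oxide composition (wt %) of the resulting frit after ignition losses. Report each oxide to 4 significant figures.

Glass mass = 828.7 g (batch 912.7 − LOI 83.96).
Composition: SiO2 68.09%, CaO 11.87%, B2O3 1.361%, Al2O3 18.68%

The intermediate values are shown with 4-significant-figure rounding on the page — each numeric step keeps full float precision end to end. Every reported value undergoes a single rounding. Derived quantities, including four oxide percentages, ignition loss, the yield, glass mass, totals, are carried from the batch weights on 828.7 g of glass at full precision as quoted within the problem or the answer.
Oxide-by-oxide delivered mass:
  SiO2: 567.1·0.9950 = 564.3 g
  CaO: 163.4·0.5550 + 28.48·0.2705 = 98.39 g
  B2O3: 28.48·0.3959 = 11.28 g
  Al2O3: 153.7·0.9960 + 567.1·0.003000 = 154.8 g
LOI: 153.7·0.004000 + 163.4·0.4450 + 28.48·0.3336 + 567.1·0.002000 = 83.96 g
Resulting glass, batch − LOI: 912.7 − 83.96 = 828.7 g (= Σ oxide masses)
wt %: oxide over glass, times 100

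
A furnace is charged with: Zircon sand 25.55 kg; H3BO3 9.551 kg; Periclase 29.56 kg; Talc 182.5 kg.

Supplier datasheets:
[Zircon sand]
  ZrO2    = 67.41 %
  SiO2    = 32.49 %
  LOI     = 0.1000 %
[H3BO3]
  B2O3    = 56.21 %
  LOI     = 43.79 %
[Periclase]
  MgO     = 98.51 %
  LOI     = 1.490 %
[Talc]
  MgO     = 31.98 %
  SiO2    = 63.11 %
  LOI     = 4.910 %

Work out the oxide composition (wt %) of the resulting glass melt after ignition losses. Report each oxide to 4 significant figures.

Glass mass = 233.6 kg (batch 247.2 − LOI 13.61).
Composition: MgO 37.46%, B2O3 2.299%, ZrO2 7.374%, SiO2 52.87%

Every computation holds exact precision through the solve — working values are displayed rounded off to 4 significant figures on the page — each reported figure is rounded a single time — all derived quantities are computed using the weight values on 233.6 kg of glass at full float precision (four oxide percentages, totals, the yield, ignition loss, net glass mass) as set out in the question or the answer.
Per-oxide mass from batch:
  MgO: 29.56·0.9851 + 182.5·0.3198 = 87.48 kg
  B2O3: 9.551·0.5621 = 5.369 kg
  ZrO2: 25.55·0.6741 = 17.22 kg
  SiO2: 25.55·0.3249 + 182.5·0.6311 = 123.5 kg
LOI: 25.55·0.001000 + 9.551·0.4379 + 29.56·0.01490 + 182.5·0.04910 = 13.61 kg
Glass = total batch minus LOI = 247.2 − 13.61 = 233.6 kg (equal to the oxide-mass sum)
percent by weight: oxide/glass ×100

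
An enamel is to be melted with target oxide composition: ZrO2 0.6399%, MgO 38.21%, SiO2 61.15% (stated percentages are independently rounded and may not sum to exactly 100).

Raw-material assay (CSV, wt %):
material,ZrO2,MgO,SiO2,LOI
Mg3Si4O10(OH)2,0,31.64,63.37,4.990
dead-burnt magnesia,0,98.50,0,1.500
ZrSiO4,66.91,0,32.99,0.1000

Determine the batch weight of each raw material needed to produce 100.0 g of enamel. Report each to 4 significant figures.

Mid-chain values are shown (rounded to four significant figures) within the worked lines. Exact precision is kept through every step; every reported number includes exactly one rounding — derived quantities, which include totals, glass mass, three oxide percentages, LOI, yield, are rebuilt at full float precision, as quoted within the problem or the answer, from the weighed amounts per 100.0 g of glass.
Target masses of each oxide per 100.0 g enamel:
  ZrO2: 0.6399% × 100.0 = 0.6399 g
  MgO: 38.21% × 100.0 = 38.21 g
  SiO2: 61.15% × 100.0 = 61.15 g
Checking each oxide sum using the reported weights, relative to the basis at hand (sums match the target masses inside rounding margins):
  ZrO2: 0.9564·0.6691 = 0.6399 g (target 0.6399 g)
  MgO: 96.00·0.3164 + 7.955·0.9850 = 38.21 g (target 38.21 g)
  SiO2: 96.00·0.6337 + 0.9564·0.3299 = 61.15 g (target 61.15 g)
Glass-mass sanity pass: total charge less LOI = 100.0 g (the targets, summed, come to 100.0 g; basis as stated: 100.0 g — deltas are rounding alone).
Batch grand total — Σ batch = 104.9 g; LOI removed, Σ of batch·LOI: 4.911 g; glass ÷ batch gives a yield of 95.32%.

Batch per 100.0 g enamel:
  Mg3Si4O10(OH)2: 96.00 g
  dead-burnt magnesia: 7.955 g
  ZrSiO4: 0.9564 g
Total batch = 104.9 g; LOI loss = 4.911 g; yield = 95.32%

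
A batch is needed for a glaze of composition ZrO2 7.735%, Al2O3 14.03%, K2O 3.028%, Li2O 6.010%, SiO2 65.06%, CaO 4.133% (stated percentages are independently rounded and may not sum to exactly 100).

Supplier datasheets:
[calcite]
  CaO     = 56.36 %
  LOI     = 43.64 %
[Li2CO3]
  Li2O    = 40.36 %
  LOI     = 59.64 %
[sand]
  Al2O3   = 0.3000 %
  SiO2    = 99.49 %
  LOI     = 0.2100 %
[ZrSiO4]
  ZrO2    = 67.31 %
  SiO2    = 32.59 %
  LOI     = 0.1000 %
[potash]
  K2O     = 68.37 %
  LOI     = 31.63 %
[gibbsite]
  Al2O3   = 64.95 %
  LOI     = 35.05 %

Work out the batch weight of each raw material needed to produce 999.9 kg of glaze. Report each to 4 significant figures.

The whole derivation maintains exact precision at each step — working values are displayed, rounded to four significant digits, alongside each step; each reported value includes exactly one rounding; all derived quantities (LOI, yield, six oxide percentages, the totals, glass mass) are carried in exact precision from the weighed amounts per 999.9 kg of glass as quoted within the problem or answer text.
Target oxide masses per 999.9 kg glaze:
  ZrO2: 7.735% × 999.9 = 77.34 kg
  Al2O3: 14.03% × 999.9 = 140.3 kg
  K2O: 3.028% × 999.9 = 30.28 kg
  Li2O: 6.010% × 999.9 = 60.09 kg
  SiO2: 65.06% × 999.9 = 650.5 kg
  CaO: 4.133% × 999.9 = 41.33 kg
A balance pass over the oxides, using the reported weights, relative to the basis at hand (sum by sum, the targets are met modulo rounding of the values):
  ZrO2: 114.9·0.6731 = 77.34 kg (target 77.34 kg)
  Al2O3: 616.2·0.003000 + 213.1·0.6495 = 140.3 kg (target 140.3 kg)
  K2O: 44.28·0.6837 = 30.27 kg (target 30.28 kg)
  Li2O: 148.9·0.4036 = 60.10 kg (target 60.09 kg)
  SiO2: 616.2·0.9949 + 114.9·0.3259 = 650.5 kg (target 650.5 kg)
  CaO: 73.32·0.5636 = 41.32 kg (target 41.33 kg)
Glass-mass sanity pass: batch Σ − ignition loss = 999.8 kg (the targets, summed, come to 999.9 kg; versus the stated basis of 999.9 kg — gaps are rounding artifacts).
Total batch = Σ batch = 1211 kg; loss to ignition Σ batch·LOI = 210.9 kg; as yield: glass ÷ batch → 82.58%.

Batch per 999.9 kg glaze:
  calcite: 73.32 kg
  Li2CO3: 148.9 kg
  sand: 616.2 kg
  ZrSiO4: 114.9 kg
  potash: 44.28 kg
  gibbsite: 213.1 kg
Total batch = 1211 kg; LOI loss = 210.9 kg; yield = 82.58%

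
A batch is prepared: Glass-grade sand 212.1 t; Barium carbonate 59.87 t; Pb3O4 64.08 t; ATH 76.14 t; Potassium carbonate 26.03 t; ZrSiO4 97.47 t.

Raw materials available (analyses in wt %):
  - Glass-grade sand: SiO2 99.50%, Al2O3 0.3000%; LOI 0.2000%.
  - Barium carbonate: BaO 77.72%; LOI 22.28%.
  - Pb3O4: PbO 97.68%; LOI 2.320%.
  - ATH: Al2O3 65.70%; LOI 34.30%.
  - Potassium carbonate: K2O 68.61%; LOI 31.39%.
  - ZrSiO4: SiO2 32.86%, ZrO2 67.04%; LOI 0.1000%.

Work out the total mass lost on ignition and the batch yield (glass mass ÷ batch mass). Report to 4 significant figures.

All arithmetic holds full float precision in every operation. Mid-chain values are displayed rounded to four significant digits; each reported number is rounded just once — derived quantities are computed from the weighed amounts for 486.1 t of glass in full precision (six oxide percentages, the yield, LOI, totals, glass mass) as quoted within either problem or answer.
Per-material ignition loss:
  Glass-grade sand: 212.1 × 0.002000 = 0.4242 t
  Barium carbonate: 59.87 × 0.2228 = 13.34 t
  Pb3O4: 64.08 × 0.02320 = 1.487 t
  ATH: 76.14 × 0.3430 = 26.12 t
  Potassium carbonate: 26.03 × 0.3139 = 8.171 t
  ZrSiO4: 97.47 × 0.001000 = 0.09747 t
Total LOI = 49.63 t
Glass = batch − LOI = 535.7 − 49.63 = 486.1 t

LOI loss = 49.63 t; glass = 486.1 t; yield = 90.73%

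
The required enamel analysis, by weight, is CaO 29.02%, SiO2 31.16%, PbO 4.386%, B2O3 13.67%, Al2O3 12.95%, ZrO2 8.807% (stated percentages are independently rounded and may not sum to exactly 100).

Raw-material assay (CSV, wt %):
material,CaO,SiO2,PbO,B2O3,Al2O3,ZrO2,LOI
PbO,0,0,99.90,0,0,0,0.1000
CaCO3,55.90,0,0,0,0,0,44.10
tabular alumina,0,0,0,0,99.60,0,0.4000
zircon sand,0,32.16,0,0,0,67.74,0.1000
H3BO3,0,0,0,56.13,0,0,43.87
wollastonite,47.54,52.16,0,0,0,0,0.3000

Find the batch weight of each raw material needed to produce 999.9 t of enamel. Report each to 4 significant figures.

Batch per 999.9 t enamel:
  PbO: 43.90 t
  CaCO3: 79.25 t
  tabular alumina: 130.0 t
  zircon sand: 130.0 t
  H3BO3: 243.5 t
  wollastonite: 517.2 t
Total batch = 1144 t; LOI loss = 144.0 t; yield = 87.41%

Working values are displayed rounded to four significant figures as written; the whole derivation holds full float precision through the solve. A single rounding completes every reported figure. Derived quantities, including LOI, the six compositions, yield, net glass mass, the totals, are recomputed starting from the weights for 999.9 t of glass in exact precision, as written in the problem or answer text.
Oxide mass targets, per 999.9 t enamel:
  CaO: 29.02% × 999.9 = 290.2 t
  SiO2: 31.16% × 999.9 = 311.6 t
  PbO: 4.386% × 999.9 = 43.86 t
  B2O3: 13.67% × 999.9 = 136.7 t
  Al2O3: 12.95% × 999.9 = 129.5 t
  ZrO2: 8.807% × 999.9 = 88.06 t
Balance tally, oxide-wise, on the weights just shown, under the basis named above (every target is met by its sum within answer rounding):
  CaO: 79.25·0.5590 + 517.2·0.4754 = 290.2 t (target 290.2 t)
  SiO2: 130.0·0.3216 + 517.2·0.5216 = 311.6 t (target 311.6 t)
  PbO: 43.90·0.9990 = 43.86 t (target 43.86 t)
  B2O3: 243.5·0.5613 = 136.7 t (target 136.7 t)
  Al2O3: 130.0·0.9960 = 129.5 t (target 129.5 t)
  ZrO2: 130.0·0.6774 = 88.06 t (target 88.06 t)
Glass mass check: total charge less LOI = 999.8 t (the Σ of target masses is 999.8 t; versus the stated basis of 999.9 t — any gap is answer rounding).
Adding the batch up: Σ batch = 1144 t; Σ batch·LOI gives LOI loss = 144.0 t; as yield: glass ÷ batch → 87.41%.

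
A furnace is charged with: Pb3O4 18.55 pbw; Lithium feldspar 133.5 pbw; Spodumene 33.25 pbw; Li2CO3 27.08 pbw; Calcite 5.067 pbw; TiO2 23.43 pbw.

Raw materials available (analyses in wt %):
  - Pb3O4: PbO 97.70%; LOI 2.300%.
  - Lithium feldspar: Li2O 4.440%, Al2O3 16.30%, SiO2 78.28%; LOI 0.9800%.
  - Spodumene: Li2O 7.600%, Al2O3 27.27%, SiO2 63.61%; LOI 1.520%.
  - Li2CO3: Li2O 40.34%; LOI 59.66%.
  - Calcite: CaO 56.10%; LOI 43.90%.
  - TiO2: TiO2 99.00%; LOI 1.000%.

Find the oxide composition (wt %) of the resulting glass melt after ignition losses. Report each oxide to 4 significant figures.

In-progress results are displayed rounded off to 4 significant digits alongside each step; each numeric step keeps exact precision through every step; every reported figure carries a single rounding — derived quantities are recomputed in full float precision (six oxide percentages, the yield, ignition loss, net glass mass, the totals) from the batch weights on 220.0 pbw of glass as set out in either problem or answer.
Oxide-by-oxide delivered mass:
  Li2O: 133.5·0.04440 + 33.25·0.07600 + 27.08·0.4034 = 19.38 pbw
  TiO2: 23.43·0.9900 = 23.20 pbw
  CaO: 5.067·0.5610 = 2.843 pbw
  Al2O3: 133.5·0.1630 + 33.25·0.2727 = 30.83 pbw
  SiO2: 133.5·0.7828 + 33.25·0.6361 = 125.7 pbw
  PbO: 18.55·0.9770 = 18.12 pbw
LOI: 18.55·0.02300 + 133.5·0.009800 + 33.25·0.01520 + 27.08·0.5966 + 5.067·0.4390 + 23.43·0.01000 = 20.85 pbw
Glass = total batch minus LOI = 240.9 − 20.85 = 220.0 pbw (matching Σ of the oxides)
wt % = oxide mass / glass mass × 100

Glass mass = 220.0 pbw (batch 240.9 − LOI 20.85).
Composition: Li2O 8.808%, TiO2 10.54%, CaO 1.292%, Al2O3 14.01%, SiO2 57.11%, PbO 8.237%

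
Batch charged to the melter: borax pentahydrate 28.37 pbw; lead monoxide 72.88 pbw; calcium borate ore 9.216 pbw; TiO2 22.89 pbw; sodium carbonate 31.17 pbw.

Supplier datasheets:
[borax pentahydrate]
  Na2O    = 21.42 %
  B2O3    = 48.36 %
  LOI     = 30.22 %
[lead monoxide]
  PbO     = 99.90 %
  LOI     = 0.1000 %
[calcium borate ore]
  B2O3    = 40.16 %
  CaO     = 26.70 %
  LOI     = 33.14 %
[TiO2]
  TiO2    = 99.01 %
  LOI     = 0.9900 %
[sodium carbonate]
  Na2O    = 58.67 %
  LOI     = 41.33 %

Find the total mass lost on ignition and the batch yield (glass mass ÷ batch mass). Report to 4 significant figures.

LOI loss = 24.81 pbw; glass = 139.7 pbw; yield = 84.92%

In-progress results are displayed, rounded to 4 significant digits, as written — every computation runs at full precision in every operation. Each reported figure receives exactly one rounding — derived quantities, which include net glass mass, totals, five oxide percentages, the yield, LOI, are computed at exact precision, as written in the problem or the answer, from the batch weights at 139.7 pbw of glass.
Per-material ignition loss:
  borax pentahydrate: 28.37 × 0.3022 = 8.573 pbw
  lead monoxide: 72.88 × 0.001000 = 0.07288 pbw
  calcium borate ore: 9.216 × 0.3314 = 3.054 pbw
  TiO2: 22.89 × 0.009900 = 0.2266 pbw
  sodium carbonate: 31.17 × 0.4133 = 12.88 pbw
Total LOI = 24.81 pbw
Glass = batch − LOI = 164.5 − 24.81 = 139.7 pbw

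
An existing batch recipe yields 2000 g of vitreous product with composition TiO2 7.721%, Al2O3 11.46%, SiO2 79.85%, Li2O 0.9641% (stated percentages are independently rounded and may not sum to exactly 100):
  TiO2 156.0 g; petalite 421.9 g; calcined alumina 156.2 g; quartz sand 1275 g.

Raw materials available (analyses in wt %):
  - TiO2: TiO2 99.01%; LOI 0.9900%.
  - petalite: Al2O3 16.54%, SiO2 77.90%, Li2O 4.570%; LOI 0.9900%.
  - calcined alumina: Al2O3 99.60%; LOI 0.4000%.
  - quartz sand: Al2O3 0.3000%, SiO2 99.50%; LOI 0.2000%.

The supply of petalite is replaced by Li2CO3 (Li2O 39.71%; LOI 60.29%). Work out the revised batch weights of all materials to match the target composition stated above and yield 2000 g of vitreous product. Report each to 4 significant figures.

The intermediate values are printed, with 4-significant-figure rounding, across the worked steps — every computation runs at full float precision from first step to last — a single rounding produces every reported result — derived quantities are recomputed starting from the weights per 2000 g of glass at full precision (totals, the four compositions, net glass mass, the yield, ignition loss), as they appear in the question or the answer.
Target oxide masses per 2000 g vitreous product:
  TiO2: 7.721% × 2000 = 154.4 g
  Al2O3: 11.46% × 2000 = 229.2 g
  SiO2: 79.85% × 2000 = 1597 g
  Li2O: 0.9641% × 2000 = 19.28 g
Per-oxide balance check working from each reported weight, at the basis given (each sum matches its target mass once rounding is allowed for):
  TiO2: 156.0·0.9901 = 154.5 g (target 154.4 g)
  Al2O3: 225.3·0.9960 + 1605·0.003000 = 229.2 g (target 229.2 g)
  SiO2: 1605·0.9950 = 1597 g (target 1597 g)
  Li2O: 48.56·0.3971 = 19.28 g (target 19.28 g)
Consistency of the glass mass: batch total minus LOI = 2000 g (per-oxide target masses sum to 2000 g; against the stated basis, 2000 g — differing by rounding only).
Batch total: Σ batch = 2035 g; the LOI term Σ batch·LOI equals 34.93 g; yield: glass divided by total = 98.28%.

Revised batch per 2000 g vitreous product:
  TiO2: 156.0 g
  Li2CO3: 48.56 g
  calcined alumina: 225.3 g
  quartz sand: 1605 g
Total batch = 2035 g; LOI loss = 34.93 g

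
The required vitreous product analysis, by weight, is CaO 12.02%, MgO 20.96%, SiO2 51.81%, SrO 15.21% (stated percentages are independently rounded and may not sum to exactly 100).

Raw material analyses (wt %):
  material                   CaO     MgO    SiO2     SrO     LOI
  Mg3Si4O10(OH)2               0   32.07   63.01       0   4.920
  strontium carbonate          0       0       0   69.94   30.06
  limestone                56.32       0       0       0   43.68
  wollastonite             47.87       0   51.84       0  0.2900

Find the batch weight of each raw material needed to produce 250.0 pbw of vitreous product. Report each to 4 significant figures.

The intermediate values are printed, rounded to 4 significant figures, between the steps — all arithmetic maintains full float precision throughout. Exactly one rounding is applied to each reported value; derived quantities, including the yield, net glass mass, totals, ignition loss, the four compositions, are rebuilt using the weight values for 250.0 pbw of glass in full precision, exactly as printed in either problem or answer.
Oxide-by-oxide targets in 250.0 pbw vitreous product:
  CaO: 12.02% × 250.0 = 30.05 pbw
  MgO: 20.96% × 250.0 = 52.40 pbw
  SiO2: 51.81% × 250.0 = 129.5 pbw
  SrO: 15.21% × 250.0 = 38.02 pbw
Oxide-by-oxide audit from the weights as reported, for the quoted basis mass (summed amounts equal target values inside rounding margins):
  CaO: 9.790·0.5632 + 51.26·0.4787 = 30.05 pbw (target 30.05 pbw)
  MgO: 163.4·0.3207 = 52.40 pbw (target 52.40 pbw)
  SiO2: 163.4·0.6301 + 51.26·0.5184 = 129.5 pbw (target 129.5 pbw)
  SrO: 54.37·0.6994 = 38.03 pbw (target 38.02 pbw)
Glass mass check: net batch after ignition = 250.0 pbw (the Σ of target masses is 250.0 pbw; basis as stated: 250.0 pbw — deltas are rounding alone).
Whole-batch sum: Σ batch = 278.8 pbw; the LOI term Σ batch·LOI equals 28.81 pbw; yield, glass over the total, = 89.67%.

Batch per 250.0 pbw vitreous product:
  Mg3Si4O10(OH)2: 163.4 pbw
  strontium carbonate: 54.37 pbw
  limestone: 9.790 pbw
  wollastonite: 51.26 pbw
Total batch = 278.8 pbw; LOI loss = 28.81 pbw; yield = 89.67%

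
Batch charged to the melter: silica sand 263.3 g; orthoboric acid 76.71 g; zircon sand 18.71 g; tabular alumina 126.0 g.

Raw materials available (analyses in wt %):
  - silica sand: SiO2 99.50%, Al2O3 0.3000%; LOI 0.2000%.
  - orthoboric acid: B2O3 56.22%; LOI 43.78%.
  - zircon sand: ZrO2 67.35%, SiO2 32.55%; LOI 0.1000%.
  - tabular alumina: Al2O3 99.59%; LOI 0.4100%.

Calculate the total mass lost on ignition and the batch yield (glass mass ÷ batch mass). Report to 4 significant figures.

LOI loss = 34.65 g; glass = 450.1 g; yield = 92.85%

Working values are displayed with 4-significant-figure rounding when written out; the whole derivation runs at exact precision in every operation. Each reported value is rounded only once; all derived quantities (glass mass, ignition loss, the totals, four oxide percentages, the yield) are re-derived at full float precision starting from the weights per 450.1 g of glass, as given in the problem or answer text.
Material-by-material LOI:
  silica sand: 263.3 × 0.002000 = 0.5266 g
  orthoboric acid: 76.71 × 0.4378 = 33.58 g
  zircon sand: 18.71 × 0.001000 = 0.01871 g
  tabular alumina: 126.0 × 0.004100 = 0.5166 g
Total LOI = 34.65 g
Glass = batch − LOI = 484.7 − 34.65 = 450.1 g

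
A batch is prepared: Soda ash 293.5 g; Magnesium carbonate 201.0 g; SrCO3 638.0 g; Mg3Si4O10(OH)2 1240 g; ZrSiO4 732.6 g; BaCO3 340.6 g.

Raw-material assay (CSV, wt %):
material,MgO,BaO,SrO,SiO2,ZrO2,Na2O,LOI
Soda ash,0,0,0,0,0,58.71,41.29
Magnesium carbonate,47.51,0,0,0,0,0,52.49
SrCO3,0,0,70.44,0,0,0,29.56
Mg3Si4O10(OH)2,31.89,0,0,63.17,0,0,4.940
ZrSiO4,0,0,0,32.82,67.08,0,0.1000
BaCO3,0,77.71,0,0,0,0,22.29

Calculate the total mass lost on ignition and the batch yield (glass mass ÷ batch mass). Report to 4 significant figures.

Each numeric step maintains full float precision in every operation; values along the way are displayed, rounded to four significant digits, between the steps; each reported number sees exactly one rounding — all derived quantities are carried at full float precision (totals, net glass mass, the yield, the six compositions, ignition loss) from the batch weights for 2893 g of glass, as written in problem or answer.
Each material's LOI contribution:
  Soda ash: 293.5 × 0.4129 = 121.2 g
  Magnesium carbonate: 201.0 × 0.5249 = 105.5 g
  SrCO3: 638.0 × 0.2956 = 188.6 g
  Mg3Si4O10(OH)2: 1240 × 0.04940 = 61.26 g
  ZrSiO4: 732.6 × 0.001000 = 0.7326 g
  BaCO3: 340.6 × 0.2229 = 75.92 g
Total LOI = 553.2 g
Glass = batch − LOI = 3446 − 553.2 = 2893 g

LOI loss = 553.2 g; glass = 2893 g; yield = 83.95%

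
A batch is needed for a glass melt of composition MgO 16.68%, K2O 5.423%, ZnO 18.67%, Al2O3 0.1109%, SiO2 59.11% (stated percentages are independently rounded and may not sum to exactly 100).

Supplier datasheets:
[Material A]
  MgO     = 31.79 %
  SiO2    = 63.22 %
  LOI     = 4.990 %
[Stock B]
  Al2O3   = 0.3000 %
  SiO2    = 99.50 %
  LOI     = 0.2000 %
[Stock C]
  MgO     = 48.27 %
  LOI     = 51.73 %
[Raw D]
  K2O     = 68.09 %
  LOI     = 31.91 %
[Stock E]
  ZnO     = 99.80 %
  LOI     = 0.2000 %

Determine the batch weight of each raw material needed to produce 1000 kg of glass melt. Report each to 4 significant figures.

Intermediates appear, with 4-significant-figure rounding, as written; each numeric step maintains exact precision in all steps; every reported value receives exactly one rounding — all derived quantities are rebuilt at full precision (yield, glass mass, five oxide percentages, totals, ignition loss) from the batch weights on 1000 kg of glass, as written in question or answer.
Oxide-by-oxide targets in 1000 kg glass melt:
  MgO: 16.68% × 1000 = 166.8 kg
  K2O: 5.423% × 1000 = 54.23 kg
  ZnO: 18.67% × 1000 = 186.7 kg
  Al2O3: 0.1109% × 1000 = 1.109 kg
  SiO2: 59.11% × 1000 = 591.1 kg
Verifying the oxide balance with the batch weights as given, relative to the basis at hand (sum by sum, the targets are met once rounding is allowed for):
  MgO: 353.2·0.3179 + 113.0·0.4827 = 166.8 kg (target 166.8 kg)
  K2O: 79.64·0.6809 = 54.23 kg (target 54.23 kg)
  ZnO: 187.1·0.9980 = 186.7 kg (target 186.7 kg)
  Al2O3: 369.7·0.003000 = 1.109 kg (target 1.109 kg)
  SiO2: 353.2·0.6322 + 369.7·0.9950 = 591.1 kg (target 591.1 kg)
The glass-mass cross-check: net batch after ignition = 1000 kg (targets for the oxides total 999.9 kg; the stated basis being 1000 kg — a pure rounding effect).
Whole-batch sum: Σ batch = 1103 kg; loss to ignition Σ batch·LOI = 102.6 kg; glass ÷ batch gives a yield of 90.69%.

Batch per 1000 kg glass melt:
  Material A: 353.2 kg
  Stock B: 369.7 kg
  Stock C: 113.0 kg
  Raw D: 79.64 kg
  Stock E: 187.1 kg
Total batch = 1103 kg; LOI loss = 102.6 kg; yield = 90.69%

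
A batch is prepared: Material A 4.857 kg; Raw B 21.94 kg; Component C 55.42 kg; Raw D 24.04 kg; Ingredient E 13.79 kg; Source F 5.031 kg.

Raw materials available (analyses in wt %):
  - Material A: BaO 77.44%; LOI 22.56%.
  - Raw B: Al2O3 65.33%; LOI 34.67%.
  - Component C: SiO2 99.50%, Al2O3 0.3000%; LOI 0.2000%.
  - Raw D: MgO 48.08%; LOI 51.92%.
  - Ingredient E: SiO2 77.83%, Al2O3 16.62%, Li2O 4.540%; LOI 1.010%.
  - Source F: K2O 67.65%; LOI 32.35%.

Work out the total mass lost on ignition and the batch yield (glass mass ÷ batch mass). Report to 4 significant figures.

Each numeric step carries exact precision throughout; mid-chain values appear, with 4-significant-figure rounding, in the printout — every reported result receives exactly one rounding — the derived quantities are recomputed in exact precision (LOI, six oxide percentages, net glass mass, the yield, totals) from the weighed amounts at 102.0 kg of glass, as they appear in problem or answer.
Per-material ignition loss:
  Material A: 4.857 × 0.2256 = 1.096 kg
  Raw B: 21.94 × 0.3467 = 7.607 kg
  Component C: 55.42 × 0.002000 = 0.1108 kg
  Raw D: 24.04 × 0.5192 = 12.48 kg
  Ingredient E: 13.79 × 0.01010 = 0.1393 kg
  Source F: 5.031 × 0.3235 = 1.628 kg
Total LOI = 23.06 kg
Glass = batch − LOI = 125.1 − 23.06 = 102.0 kg

LOI loss = 23.06 kg; glass = 102.0 kg; yield = 81.56%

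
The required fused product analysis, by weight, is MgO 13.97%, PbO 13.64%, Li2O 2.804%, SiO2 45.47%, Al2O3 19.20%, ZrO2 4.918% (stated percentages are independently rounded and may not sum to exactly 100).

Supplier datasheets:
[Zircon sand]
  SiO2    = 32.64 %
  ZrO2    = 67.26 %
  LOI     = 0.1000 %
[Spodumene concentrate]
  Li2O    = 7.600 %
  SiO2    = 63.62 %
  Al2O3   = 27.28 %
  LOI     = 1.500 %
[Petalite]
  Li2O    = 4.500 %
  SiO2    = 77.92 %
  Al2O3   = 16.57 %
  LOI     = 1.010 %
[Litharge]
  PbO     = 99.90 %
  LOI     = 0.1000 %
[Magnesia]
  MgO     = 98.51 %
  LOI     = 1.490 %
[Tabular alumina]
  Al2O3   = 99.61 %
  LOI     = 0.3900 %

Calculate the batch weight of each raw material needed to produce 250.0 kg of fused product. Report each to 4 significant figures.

In-progress results are shown (rounded to four significant figures) alongside each step; all arithmetic maintains full precision at each step. Every reported figure takes a single rounding — all derived quantities (the totals, the six compositions, glass mass, the yield, LOI) are rebuilt from the batch weights on 250.0 kg of glass at full precision, as set out in the problem or the answer.
Oxide-by-oxide targets in 250.0 kg fused product:
  MgO: 13.97% × 250.0 = 34.92 kg
  PbO: 13.64% × 250.0 = 34.10 kg
  Li2O: 2.804% × 250.0 = 7.010 kg
  SiO2: 45.47% × 250.0 = 113.7 kg
  Al2O3: 19.20% × 250.0 = 48.00 kg
  ZrO2: 4.918% × 250.0 = 12.30 kg
Mass-balance tally per oxide with the batch weights as given, against the basis in use (summed amounts equal target values within answer rounding):
  MgO: 35.45·0.9851 = 34.92 kg (target 34.92 kg)
  PbO: 34.13·0.9990 = 34.10 kg (target 34.10 kg)
  Li2O: 20.11·0.07600 + 121.8·0.04500 = 7.009 kg (target 7.010 kg)
  SiO2: 18.28·0.3264 + 20.11·0.6362 + 121.8·0.7792 = 113.7 kg (target 113.7 kg)
  Al2O3: 20.11·0.2728 + 121.8·0.1657 + 22.42·0.9961 = 48.00 kg (target 48.00 kg)
  ZrO2: 18.28·0.6726 = 12.30 kg (target 12.30 kg)
Mass balance on the glass: Σ batch − LOI loss = 250.0 kg (oxide target masses add up to 250.0 kg; versus the stated basis of 250.0 kg — deltas are rounding alone).
Whole-batch sum: Σ batch = 252.2 kg; ignition loss, Σ(batch × LOI) = 2.200 kg; yield, glass over the total, = 99.13%.

Batch per 250.0 kg fused product:
  Zircon sand: 18.28 kg
  Spodumene concentrate: 20.11 kg
  Petalite: 121.8 kg
  Litharge: 34.13 kg
  Magnesia: 35.45 kg
  Tabular alumina: 22.42 kg
Total batch = 252.2 kg; LOI loss = 2.200 kg; yield = 99.13%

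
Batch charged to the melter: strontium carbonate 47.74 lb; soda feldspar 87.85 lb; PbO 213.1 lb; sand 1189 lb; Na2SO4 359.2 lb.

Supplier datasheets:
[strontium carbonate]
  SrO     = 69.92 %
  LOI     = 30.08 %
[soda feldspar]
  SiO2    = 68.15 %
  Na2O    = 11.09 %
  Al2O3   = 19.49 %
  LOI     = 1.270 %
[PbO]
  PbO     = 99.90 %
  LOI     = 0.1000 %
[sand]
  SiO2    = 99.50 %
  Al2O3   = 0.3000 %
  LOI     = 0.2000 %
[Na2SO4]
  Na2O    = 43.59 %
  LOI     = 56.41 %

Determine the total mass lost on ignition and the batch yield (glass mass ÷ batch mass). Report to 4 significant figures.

LOI loss = 220.7 lb; glass = 1676 lb; yield = 88.37%

The intermediate values appear rounded to four significant digits alongside each step — exact precision is maintained through the solve; each reported figure is rounded only once; the derived quantities (glass mass, the five compositions, LOI, yield, totals) are carried starting from the weights for 1676 lb of glass in exact precision, as they appear in the problem or the answer.
Per-material ignition loss:
  strontium carbonate: 47.74 × 0.3008 = 14.36 lb
  soda feldspar: 87.85 × 0.01270 = 1.116 lb
  PbO: 213.1 × 0.001000 = 0.2131 lb
  sand: 1189 × 0.002000 = 2.378 lb
  Na2SO4: 359.2 × 0.5641 = 202.6 lb
Total LOI = 220.7 lb
Glass = batch − LOI = 1897 − 220.7 = 1676 lb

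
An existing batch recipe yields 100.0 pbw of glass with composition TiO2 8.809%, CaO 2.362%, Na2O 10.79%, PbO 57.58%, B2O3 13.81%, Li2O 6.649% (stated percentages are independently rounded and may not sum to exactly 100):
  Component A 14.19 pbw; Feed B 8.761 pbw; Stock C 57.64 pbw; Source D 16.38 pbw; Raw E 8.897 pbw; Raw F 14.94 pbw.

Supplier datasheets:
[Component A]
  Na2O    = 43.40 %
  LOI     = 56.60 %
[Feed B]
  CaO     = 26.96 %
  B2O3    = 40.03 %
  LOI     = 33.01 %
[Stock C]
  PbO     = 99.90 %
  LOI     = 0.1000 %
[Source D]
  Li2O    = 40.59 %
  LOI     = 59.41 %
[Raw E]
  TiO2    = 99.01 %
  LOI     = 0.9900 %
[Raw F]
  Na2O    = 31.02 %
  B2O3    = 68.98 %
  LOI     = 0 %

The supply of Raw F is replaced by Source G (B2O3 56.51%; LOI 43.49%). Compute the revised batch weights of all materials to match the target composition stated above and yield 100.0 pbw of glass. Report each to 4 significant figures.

Revised batch per 100.0 pbw glass:
  Component A: 24.86 pbw
  Feed B: 8.761 pbw
  Stock C: 57.64 pbw
  Source D: 16.38 pbw
  Raw E: 8.897 pbw
  Source G: 18.23 pbw
Total batch = 134.8 pbw; LOI loss = 34.77 pbw

Rounding to four significant digits governs each in-between result as shown — all internal work holds full float precision in all steps; a single rounding finalizes every reported result; the derived quantities, including six oxide percentages, LOI, net glass mass, totals, the yield, are rebuilt from the batch weights per 100.0 pbw of glass at exact precision, as written in problem or answer.
The oxide mass targets at 100.0 pbw glass:
  TiO2: 8.809% × 100.0 = 8.809 pbw
  CaO: 2.362% × 100.0 = 2.362 pbw
  Na2O: 10.79% × 100.0 = 10.79 pbw
  PbO: 57.58% × 100.0 = 57.58 pbw
  B2O3: 13.81% × 100.0 = 13.81 pbw
  Li2O: 6.649% × 100.0 = 6.649 pbw
Sums-versus-targets review applying the batch weights above, against the basis in use (summed amounts equal target values net of answer rounding effects):
  TiO2: 8.897·0.9901 = 8.809 pbw (target 8.809 pbw)
  CaO: 8.761·0.2696 = 2.362 pbw (target 2.362 pbw)
  Na2O: 24.86·0.4340 = 10.79 pbw (target 10.79 pbw)
  PbO: 57.64·0.9990 = 57.58 pbw (target 57.58 pbw)
  B2O3: 8.761·0.4003 + 18.23·0.5651 = 13.81 pbw (target 13.81 pbw)
  Li2O: 16.38·0.4059 = 6.649 pbw (target 6.649 pbw)
Glass-mass closure: net batch after ignition = 100.0 pbw (per-oxide target masses sum to 100.0 pbw; basis as stated: 100.0 pbw — differing by rounding only).
Batch total: Σ batch = 134.8 pbw; ignition loss, Σ(batch × LOI) = 34.77 pbw; yield = glass ÷ total batch = 74.20%.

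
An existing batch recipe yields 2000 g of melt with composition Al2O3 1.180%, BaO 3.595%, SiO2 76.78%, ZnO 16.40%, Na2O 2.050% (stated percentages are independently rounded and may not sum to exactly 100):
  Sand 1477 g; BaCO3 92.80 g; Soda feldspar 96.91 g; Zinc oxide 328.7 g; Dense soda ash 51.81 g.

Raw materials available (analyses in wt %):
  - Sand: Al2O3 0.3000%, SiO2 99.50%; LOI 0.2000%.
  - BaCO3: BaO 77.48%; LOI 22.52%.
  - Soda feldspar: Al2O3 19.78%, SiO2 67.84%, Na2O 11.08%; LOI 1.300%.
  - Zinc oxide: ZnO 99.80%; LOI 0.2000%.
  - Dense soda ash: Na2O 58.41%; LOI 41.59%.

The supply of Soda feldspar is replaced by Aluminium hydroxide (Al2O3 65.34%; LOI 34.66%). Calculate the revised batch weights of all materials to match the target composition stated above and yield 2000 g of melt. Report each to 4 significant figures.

Intermediates appear (rounded to 4 significant figures) on the page; full float precision is carried at each step; each reported number carries a single rounding — the derived quantities (LOI, the five compositions, the yield, the totals, net glass mass) are carried from the batch weights per 2000 g of glass in full precision, as set out in either problem or answer.
Per-oxide target masses for 2000 g melt:
  Al2O3: 1.180% × 2000 = 23.60 g
  BaO: 3.595% × 2000 = 71.90 g
  SiO2: 76.78% × 2000 = 1536 g
  ZnO: 16.40% × 2000 = 328.0 g
  Na2O: 2.050% × 2000 = 41.00 g
A balance pass over the oxides, using the reported weights, at the basis given (sum by sum, the targets are met within answer rounding):
  Al2O3: 1543·0.003000 + 29.03·0.6534 = 23.60 g (target 23.60 g)
  BaO: 92.80·0.7748 = 71.90 g (target 71.90 g)
  SiO2: 1543·0.9950 = 1535 g (target 1536 g)
  ZnO: 328.7·0.9980 = 328.0 g (target 328.0 g)
  Na2O: 70.19·0.5841 = 41.00 g (target 41.00 g)
Auditing the glass mass value: total charge less LOI = 2000 g (per-oxide target masses sum to 2000 g; against the stated basis, 2000 g — rounding explains the deltas).
Summing the batch: Σ batch = 2064 g; loss to ignition Σ batch·LOI = 63.90 g; yield, glass over the total, = 96.90%.

Revised batch per 2000 g melt:
  Sand: 1543 g
  BaCO3: 92.80 g
  Aluminium hydroxide: 29.03 g
  Zinc oxide: 328.7 g
  Dense soda ash: 70.19 g
Total batch = 2064 g; LOI loss = 63.90 g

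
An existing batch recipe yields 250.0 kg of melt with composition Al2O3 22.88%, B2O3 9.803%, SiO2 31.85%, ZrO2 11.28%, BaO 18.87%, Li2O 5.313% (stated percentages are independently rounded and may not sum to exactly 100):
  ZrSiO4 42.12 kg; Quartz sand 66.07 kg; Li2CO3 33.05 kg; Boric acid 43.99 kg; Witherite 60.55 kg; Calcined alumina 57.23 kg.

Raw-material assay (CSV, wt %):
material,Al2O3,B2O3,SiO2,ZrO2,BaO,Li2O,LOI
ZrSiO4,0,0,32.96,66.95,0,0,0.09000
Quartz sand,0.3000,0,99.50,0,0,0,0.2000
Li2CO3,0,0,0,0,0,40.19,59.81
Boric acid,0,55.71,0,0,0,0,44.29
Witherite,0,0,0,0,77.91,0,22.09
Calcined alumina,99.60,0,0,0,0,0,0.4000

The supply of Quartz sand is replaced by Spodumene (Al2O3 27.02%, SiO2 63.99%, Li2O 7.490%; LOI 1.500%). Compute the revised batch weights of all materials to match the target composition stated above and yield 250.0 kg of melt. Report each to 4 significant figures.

The working math holds exact precision in every operation. The intermediate values are shown rounded off to 4 significant figures in the working — each reported result carries a single rounding — all derived quantities (the six compositions, LOI, totals, glass mass, the yield) are re-derived in full precision from the batch weights at 250.0 kg of glass, exactly as shown in question or answer.
Target masses of each oxide per 250.0 kg melt:
  Al2O3: 22.88% × 250.0 = 57.20 kg
  B2O3: 9.803% × 250.0 = 24.51 kg
  SiO2: 31.85% × 250.0 = 79.62 kg
  ZrO2: 11.28% × 250.0 = 28.20 kg
  BaO: 18.87% × 250.0 = 47.18 kg
  Li2O: 5.313% × 250.0 = 13.28 kg
Balance tally, oxide-wise, using the reported weights, per the basis as stated (oxide sums agree with the targets within answer rounding):
  Al2O3: 102.7·0.2702 + 29.56·0.9960 = 57.19 kg (target 57.20 kg)
  B2O3: 43.99·0.5571 = 24.51 kg (target 24.51 kg)
  SiO2: 42.12·0.3296 + 102.7·0.6399 = 79.60 kg (target 79.62 kg)
  ZrO2: 42.12·0.6695 = 28.20 kg (target 28.20 kg)
  BaO: 60.55·0.7791 = 47.17 kg (target 47.18 kg)
  Li2O: 102.7·0.07490 + 13.90·0.4019 = 13.28 kg (target 13.28 kg)
Glass-mass closure: total batch − LOI = 250.0 kg (the targets, summed, come to 250.0 kg; with the basis standing at 250.0 kg — rounding explains the deltas).
Batch grand total — Σ batch = 292.8 kg; loss to ignition Σ batch·LOI = 42.87 kg; the yield ratio, glass ÷ batch: 85.36%.

Revised batch per 250.0 kg melt:
  ZrSiO4: 42.12 kg
  Spodumene: 102.7 kg
  Li2CO3: 13.90 kg
  Boric acid: 43.99 kg
  Witherite: 60.55 kg
  Calcined alumina: 29.56 kg
Total batch = 292.8 kg; LOI loss = 42.87 kg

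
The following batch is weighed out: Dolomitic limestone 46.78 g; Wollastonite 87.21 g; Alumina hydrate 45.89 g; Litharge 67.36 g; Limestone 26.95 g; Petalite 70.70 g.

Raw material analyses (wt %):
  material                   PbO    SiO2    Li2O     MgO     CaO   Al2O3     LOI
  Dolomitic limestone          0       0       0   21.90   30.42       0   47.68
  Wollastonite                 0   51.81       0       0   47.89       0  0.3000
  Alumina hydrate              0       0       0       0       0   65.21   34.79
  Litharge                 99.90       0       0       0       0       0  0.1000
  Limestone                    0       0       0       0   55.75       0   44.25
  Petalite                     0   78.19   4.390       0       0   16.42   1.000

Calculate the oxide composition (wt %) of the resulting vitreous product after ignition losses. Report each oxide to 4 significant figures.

Glass mass = 293.7 g (batch 344.9 − LOI 51.23).
Composition: PbO 22.92%, SiO2 34.21%, Li2O 1.057%, MgO 3.489%, CaO 24.18%, Al2O3 14.14%

Every computation keeps exact precision in all steps; in-progress results appear, rounded to four significant digits, when written out; exactly one rounding is applied to each reported result. Derived quantities are re-derived in exact precision (glass mass, the yield, the totals, LOI, the six compositions) starting from the weights per 293.7 g of glass, as they appear in problem or answer.
Per-oxide mass from batch:
  PbO: 67.36·0.9990 = 67.29 g
  SiO2: 87.21·0.5181 + 70.70·0.7819 = 100.5 g
  Li2O: 70.70·0.04390 = 3.104 g
  MgO: 46.78·0.2190 = 10.24 g
  CaO: 46.78·0.3042 + 87.21·0.4789 + 26.95·0.5575 = 71.02 g
  Al2O3: 45.89·0.6521 + 70.70·0.1642 = 41.53 g
LOI: 46.78·0.4768 + 87.21·0.003000 + 45.89·0.3479 + 67.36·0.001000 + 26.95·0.4425 + 70.70·0.01000 = 51.23 g
Net of LOI, the glass mass = 344.9 − 51.23 = 293.7 g (matching Σ of the oxides)
wt %: oxide over glass, times 100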